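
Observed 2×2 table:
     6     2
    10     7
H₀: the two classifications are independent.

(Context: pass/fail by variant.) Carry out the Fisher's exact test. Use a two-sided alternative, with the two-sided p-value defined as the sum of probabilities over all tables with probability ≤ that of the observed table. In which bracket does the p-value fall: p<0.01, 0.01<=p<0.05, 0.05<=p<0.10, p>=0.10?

p-value bracket: p>=0.10

Margins: r₁=8, r₂=17, c₁=16, c₂=9, n=25
p_obs = C(8,6)·C(17,10)/C(25,16); sum pmf over tables with pmf ≤ p_obs
p-value (two-sided) = 0.66076
→ bracket: p>=0.10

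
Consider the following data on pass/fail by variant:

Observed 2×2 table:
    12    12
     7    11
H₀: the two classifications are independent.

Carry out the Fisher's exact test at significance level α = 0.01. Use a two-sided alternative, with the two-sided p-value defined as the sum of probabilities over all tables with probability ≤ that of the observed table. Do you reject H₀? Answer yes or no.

Margins: r₁=24, r₂=18, c₁=19, c₂=23, n=42
p_obs = C(24,12)·C(18,7)/C(42,19); sum pmf over tables with pmf ≤ p_obs
p-value (two-sided) = 0.54209
At α=0.01: p ≥ α → fail to reject H₀

reject H₀: no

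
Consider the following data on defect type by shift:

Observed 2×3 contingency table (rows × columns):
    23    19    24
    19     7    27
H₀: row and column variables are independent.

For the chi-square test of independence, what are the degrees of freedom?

degrees of freedom = 2

df = (r−1)(c−1) = (2−1)·(3−1) = 2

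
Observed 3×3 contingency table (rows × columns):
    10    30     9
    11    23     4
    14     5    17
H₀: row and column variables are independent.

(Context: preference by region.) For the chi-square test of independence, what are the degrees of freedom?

degrees of freedom = 4

df = (r−1)(c−1) = (3−1)·(3−1) = 4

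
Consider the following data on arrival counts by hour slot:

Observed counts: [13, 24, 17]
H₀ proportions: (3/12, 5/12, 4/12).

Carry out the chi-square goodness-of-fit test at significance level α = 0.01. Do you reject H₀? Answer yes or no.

n = 54; E_i = n·p_i = [13.50, 22.50, 18.00]
χ² = (13−13.50)²/13.50 + (24−22.50)²/22.50 + (17−18.00)²/18.00 = 0.1741
df = 2
p-value (upper-tail) = 0.91664
At α=0.01: p ≥ α → fail to reject H₀

reject H₀: no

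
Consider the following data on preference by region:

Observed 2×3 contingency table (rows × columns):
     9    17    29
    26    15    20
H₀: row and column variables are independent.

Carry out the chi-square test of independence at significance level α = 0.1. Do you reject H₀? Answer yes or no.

Row totals [55, 61], col totals [35, 32, 49], n=116
χ² = (9−16.59)²/16.59 + (17−15.17)²/15.17 + (29−23.23)²/23.23 + (26−18.41)²/18.41 + (15−16.83)²/16.83 + (20−25.77)²/25.77 = 9.7509
df = 2
p-value (upper-tail) = 0.00763
At α=0.1: p < α → reject H₀

reject H₀: yes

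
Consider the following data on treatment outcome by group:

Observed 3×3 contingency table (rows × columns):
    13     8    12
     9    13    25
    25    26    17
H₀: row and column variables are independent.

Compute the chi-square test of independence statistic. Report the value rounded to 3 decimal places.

Row totals [33, 47, 68], col totals [47, 47, 54], n=148
χ² = (13−10.48)²/10.48 + (8−10.48)²/10.48 + (12−12.04)²/12.04 + (9−14.93)²/14.93 + (13−14.93)²/14.93 + (25−17.15)²/17.15 + (25−21.59)²/21.59 + (26−21.59)²/21.59 + (17−24.81)²/24.81 = 11.2834
df = 4

test statistic = 11.283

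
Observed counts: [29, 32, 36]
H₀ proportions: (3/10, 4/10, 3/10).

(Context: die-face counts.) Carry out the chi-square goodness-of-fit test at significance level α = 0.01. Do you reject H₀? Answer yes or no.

reject H₀: no

n = 97; E_i = n·p_i = [29.10, 38.80, 29.10]
χ² = (29−29.10)²/29.10 + (32−38.80)²/38.80 + (36−29.10)²/29.10 = 2.8282
df = 2
p-value (upper-tail) = 0.24315
At α=0.01: p ≥ α → fail to reject H₀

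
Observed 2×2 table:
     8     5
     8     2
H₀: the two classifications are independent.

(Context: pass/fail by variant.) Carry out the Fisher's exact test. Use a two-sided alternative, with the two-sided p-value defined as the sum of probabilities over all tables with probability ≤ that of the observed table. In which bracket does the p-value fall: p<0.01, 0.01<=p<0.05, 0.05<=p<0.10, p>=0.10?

p-value bracket: p>=0.10

Margins: r₁=13, r₂=10, c₁=16, c₂=7, n=23
p_obs = C(13,8)·C(10,8)/C(23,16); sum pmf over tables with pmf ≤ p_obs
p-value (two-sided) = 0.40503
→ bracket: p>=0.10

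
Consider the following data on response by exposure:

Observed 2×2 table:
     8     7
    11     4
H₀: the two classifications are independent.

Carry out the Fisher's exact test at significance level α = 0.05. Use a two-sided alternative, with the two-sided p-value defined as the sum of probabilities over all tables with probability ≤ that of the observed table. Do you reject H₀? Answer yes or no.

reject H₀: no

Margins: r₁=15, r₂=15, c₁=19, c₂=11, n=30
p_obs = C(15,8)·C(15,11)/C(30,19); sum pmf over tables with pmf ≤ p_obs
p-value (two-sided) = 0.44973
At α=0.05: p ≥ α → fail to reject H₀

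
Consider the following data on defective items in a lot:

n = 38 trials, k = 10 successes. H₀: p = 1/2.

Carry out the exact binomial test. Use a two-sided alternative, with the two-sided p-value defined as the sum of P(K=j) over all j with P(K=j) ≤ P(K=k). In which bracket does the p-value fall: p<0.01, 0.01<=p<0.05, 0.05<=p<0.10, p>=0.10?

Exact binomial: n=38, k=10, p₀=1/2=0.5000
P(X=j) = C(n,j)·p₀^j·(1−p₀)^(n−j); p = Σ P(X=j) over j with P(X=j) ≤ P(X=10)
p-value (two-sided) = 0.00510
→ bracket: p<0.01

p-value bracket: p<0.01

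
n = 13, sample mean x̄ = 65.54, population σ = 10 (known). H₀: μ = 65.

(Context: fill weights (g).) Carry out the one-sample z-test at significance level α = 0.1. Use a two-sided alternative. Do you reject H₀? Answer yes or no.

reject H₀: no

SE = σ/√n = 10/√13 = 2.7735
z = (x̄−μ₀)/SE = (65.54−65)/2.7735 = 0.1947
p-value (two-sided) = 0.84563
At α=0.1: p ≥ α → fail to reject H₀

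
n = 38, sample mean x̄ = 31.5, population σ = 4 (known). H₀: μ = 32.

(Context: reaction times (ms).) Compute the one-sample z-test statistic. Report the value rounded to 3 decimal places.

test statistic = -0.771

SE = σ/√n = 4/√38 = 0.6489
z = (x̄−μ₀)/SE = (31.5−32)/0.6489 = -0.7706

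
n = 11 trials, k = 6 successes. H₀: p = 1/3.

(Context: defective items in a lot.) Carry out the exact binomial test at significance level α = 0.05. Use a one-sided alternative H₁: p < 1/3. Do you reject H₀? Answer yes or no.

Exact binomial: n=11, k=6, p₀=1/3=0.3333
P(X≤6) from Σ C(n,i)·p₀^i·(1−p₀)^(n−i)
p-value (one-sided, H₁ less) = 0.96137
At α=0.05: p ≥ α → fail to reject H₀

reject H₀: no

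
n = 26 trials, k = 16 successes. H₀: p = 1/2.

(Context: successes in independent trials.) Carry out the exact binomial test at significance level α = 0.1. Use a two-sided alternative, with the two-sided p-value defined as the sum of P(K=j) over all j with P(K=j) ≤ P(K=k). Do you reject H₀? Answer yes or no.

reject H₀: no

Exact binomial: n=26, k=16, p₀=1/2=0.5000
P(X=j) = C(n,j)·p₀^j·(1−p₀)^(n−j); p = Σ P(X=j) over j with P(X=j) ≤ P(X=16)
p-value (two-sided) = 0.32694
At α=0.1: p ≥ α → fail to reject H₀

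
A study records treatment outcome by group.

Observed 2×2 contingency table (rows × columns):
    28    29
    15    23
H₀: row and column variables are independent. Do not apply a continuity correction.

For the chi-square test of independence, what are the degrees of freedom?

df = (r−1)(c−1) = (2−1)·(2−1) = 1

degrees of freedom = 1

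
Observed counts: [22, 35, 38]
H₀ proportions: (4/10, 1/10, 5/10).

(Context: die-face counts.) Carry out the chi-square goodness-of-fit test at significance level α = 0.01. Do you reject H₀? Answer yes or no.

reject H₀: yes

n = 95; E_i = n·p_i = [38.00, 9.50, 47.50]
χ² = (22−38.00)²/38.00 + (35−9.50)²/9.50 + (38−47.50)²/47.50 = 77.0842
df = 2
p-value (upper-tail) = 0.00000
At α=0.01: p < α → reject H₀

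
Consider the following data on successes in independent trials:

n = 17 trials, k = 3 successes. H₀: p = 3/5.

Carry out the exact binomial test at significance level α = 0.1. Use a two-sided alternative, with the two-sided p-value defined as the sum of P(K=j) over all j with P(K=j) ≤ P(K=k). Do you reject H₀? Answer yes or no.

Exact binomial: n=17, k=3, p₀=3/5=0.6000
P(X=j) = C(n,j)·p₀^j·(1−p₀)^(n−j); p = Σ P(X=j) over j with P(X=j) ≤ P(X=3)
p-value (two-sided) = 0.00062
At α=0.1: p < α → reject H₀

reject H₀: yes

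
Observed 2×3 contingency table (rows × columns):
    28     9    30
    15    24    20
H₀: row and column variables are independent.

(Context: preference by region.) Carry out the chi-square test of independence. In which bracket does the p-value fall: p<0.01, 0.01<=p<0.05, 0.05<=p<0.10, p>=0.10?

Row totals [67, 59], col totals [43, 33, 50], n=126
χ² = (28−22.87)²/22.87 + (9−17.55)²/17.55 + (30−26.59)²/26.59 + (15−20.13)²/20.13 + (24−15.45)²/15.45 + (20−23.41)²/23.41 = 12.2900
df = 2
p-value (upper-tail) = 0.00214
→ bracket: p<0.01

p-value bracket: p<0.01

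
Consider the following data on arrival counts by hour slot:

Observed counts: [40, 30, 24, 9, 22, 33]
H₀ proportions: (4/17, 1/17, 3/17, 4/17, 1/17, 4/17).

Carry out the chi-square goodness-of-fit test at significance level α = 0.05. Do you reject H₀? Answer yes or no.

n = 158; E_i = n·p_i = [37.18, 9.29, 27.88, 37.18, 9.29, 37.18]
χ² = (40−37.18)²/37.18 + (30−9.29)²/9.29 + (24−27.88)²/27.88 + (9−37.18)²/37.18 + (22−9.29)²/9.29 + (33−37.18)²/37.18 = 86.0791
df = 5
p-value (upper-tail) = 0.00000
At α=0.05: p < α → reject H₀

reject H₀: yes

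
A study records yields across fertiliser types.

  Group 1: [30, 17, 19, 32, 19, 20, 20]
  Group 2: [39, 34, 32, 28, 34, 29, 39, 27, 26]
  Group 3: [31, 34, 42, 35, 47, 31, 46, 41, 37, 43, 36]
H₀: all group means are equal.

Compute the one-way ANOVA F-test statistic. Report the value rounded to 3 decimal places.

test statistic = 18.154

Group means [22.43, 32.00, 38.45], grand mean 32.148
SSB = Σnᵢ(x̄ᵢ−x̄)² = 1098.966; SSW = ΣΣ(x−x̄ᵢ)² = 726.442
MSB = 1098.966/2 = 549.4829; MSW = 726.442/24 = 30.2684
F = MSB/MSW = 18.1537
df = (2, 24)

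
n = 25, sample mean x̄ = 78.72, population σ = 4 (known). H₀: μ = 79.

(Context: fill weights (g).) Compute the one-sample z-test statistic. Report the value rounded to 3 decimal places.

SE = σ/√n = 4/√25 = 0.8000
z = (x̄−μ₀)/SE = (78.72−79)/0.8000 = -0.3500

test statistic = -0.350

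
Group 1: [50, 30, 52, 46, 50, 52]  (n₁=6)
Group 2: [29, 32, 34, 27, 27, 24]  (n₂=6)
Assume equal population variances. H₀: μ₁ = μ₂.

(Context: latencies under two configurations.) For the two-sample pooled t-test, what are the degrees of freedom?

degrees of freedom = 10

df = n₁ + n₂ − 2 = 6 + 6 − 2 = 10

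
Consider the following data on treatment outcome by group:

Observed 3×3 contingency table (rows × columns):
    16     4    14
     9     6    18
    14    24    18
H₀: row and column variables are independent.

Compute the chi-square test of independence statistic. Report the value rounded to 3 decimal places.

test statistic = 14.952

Row totals [34, 33, 56], col totals [39, 34, 50], n=123
χ² = (16−10.78)²/10.78 + (4−9.40)²/9.40 + (14−13.82)²/13.82 + (9−10.46)²/10.46 + (6−9.12)²/9.12 + (18−13.41)²/13.41 + (14−17.76)²/17.76 + (24−15.48)²/15.48 + (18−22.76)²/22.76 = 14.9521
df = 4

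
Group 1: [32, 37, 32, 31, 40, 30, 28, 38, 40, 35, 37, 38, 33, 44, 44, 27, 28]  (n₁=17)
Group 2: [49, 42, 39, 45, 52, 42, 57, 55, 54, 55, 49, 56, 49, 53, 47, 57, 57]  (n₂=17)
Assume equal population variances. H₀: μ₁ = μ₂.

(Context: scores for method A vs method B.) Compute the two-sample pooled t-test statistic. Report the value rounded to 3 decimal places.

test statistic = -8.070

x̄₁=34.941, s₁=5.379, n₁=17
x̄₂=50.471, s₂=5.832, n₂=17
s_p² = [16·5.379² + 16·5.832²]/32 = 31.4743
SE = √(s_p²·(1/17+1/17)) = 1.9243
t = (34.941−50.471)/1.9243 = -8.0702
df = 32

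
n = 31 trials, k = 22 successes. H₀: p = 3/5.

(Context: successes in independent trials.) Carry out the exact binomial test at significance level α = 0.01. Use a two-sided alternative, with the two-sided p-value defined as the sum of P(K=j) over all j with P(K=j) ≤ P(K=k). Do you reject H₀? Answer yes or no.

reject H₀: no

Exact binomial: n=31, k=22, p₀=3/5=0.6000
P(X=j) = C(n,j)·p₀^j·(1−p₀)^(n−j); p = Σ P(X=j) over j with P(X=j) ≤ P(X=22)
p-value (two-sided) = 0.27176
At α=0.01: p ≥ α → fail to reject H₀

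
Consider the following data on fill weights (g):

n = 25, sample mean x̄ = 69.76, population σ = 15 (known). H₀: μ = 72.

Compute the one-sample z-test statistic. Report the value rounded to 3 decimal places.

SE = σ/√n = 15/√25 = 3.0000
z = (x̄−μ₀)/SE = (69.76−72)/3.0000 = -0.7467

test statistic = -0.747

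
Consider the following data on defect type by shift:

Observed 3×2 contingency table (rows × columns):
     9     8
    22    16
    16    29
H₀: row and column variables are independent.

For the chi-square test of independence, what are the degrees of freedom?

degrees of freedom = 2

df = (r−1)(c−1) = (3−1)·(2−1) = 2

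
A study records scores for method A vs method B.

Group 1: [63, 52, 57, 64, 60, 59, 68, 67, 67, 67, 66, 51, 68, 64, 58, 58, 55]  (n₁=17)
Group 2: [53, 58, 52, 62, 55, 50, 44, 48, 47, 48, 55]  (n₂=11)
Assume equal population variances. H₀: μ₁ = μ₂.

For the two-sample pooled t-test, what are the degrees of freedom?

df = n₁ + n₂ − 2 = 17 + 11 − 2 = 26

degrees of freedom = 26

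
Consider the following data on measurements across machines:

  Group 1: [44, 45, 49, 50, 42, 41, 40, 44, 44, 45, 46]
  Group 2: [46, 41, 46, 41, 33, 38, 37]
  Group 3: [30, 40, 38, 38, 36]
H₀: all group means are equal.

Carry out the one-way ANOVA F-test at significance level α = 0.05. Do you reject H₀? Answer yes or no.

reject H₀: yes

Group means [44.55, 40.29, 36.40], grand mean 41.478
SSB = Σnᵢ(x̄ᵢ−x̄)² = 242.383; SSW = ΣΣ(x−x̄ᵢ)² = 287.356
MSB = 242.383/2 = 121.1916; MSW = 287.356/20 = 14.3678
F = MSB/MSW = 8.4350
df = (2, 20)
p-value (upper-tail) = 0.00221
At α=0.05: p < α → reject H₀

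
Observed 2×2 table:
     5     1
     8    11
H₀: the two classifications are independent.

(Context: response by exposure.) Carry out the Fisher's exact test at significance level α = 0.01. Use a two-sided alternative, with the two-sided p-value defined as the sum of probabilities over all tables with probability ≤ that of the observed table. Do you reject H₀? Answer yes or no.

reject H₀: no

Margins: r₁=6, r₂=19, c₁=13, c₂=12, n=25
p_obs = C(6,5)·C(19,8)/C(25,13); sum pmf over tables with pmf ≤ p_obs
p-value (two-sided) = 0.16025
At α=0.01: p ≥ α → fail to reject H₀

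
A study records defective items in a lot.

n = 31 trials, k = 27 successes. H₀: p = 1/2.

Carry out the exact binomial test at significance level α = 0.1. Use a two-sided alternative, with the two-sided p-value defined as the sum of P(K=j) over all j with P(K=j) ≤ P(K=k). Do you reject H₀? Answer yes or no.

Exact binomial: n=31, k=27, p₀=1/2=0.5000
P(X=j) = C(n,j)·p₀^j·(1−p₀)^(n−j); p = Σ P(X=j) over j with P(X=j) ≤ P(X=27)
p-value (two-sided) = 0.00003
At α=0.1: p < α → reject H₀

reject H₀: yes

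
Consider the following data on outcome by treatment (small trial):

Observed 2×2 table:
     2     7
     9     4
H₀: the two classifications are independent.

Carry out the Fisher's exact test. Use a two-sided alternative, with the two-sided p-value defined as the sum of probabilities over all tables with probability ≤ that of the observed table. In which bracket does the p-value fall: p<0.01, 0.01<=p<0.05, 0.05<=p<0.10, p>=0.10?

p-value bracket: 0.05<=p<0.10

Margins: r₁=9, r₂=13, c₁=11, c₂=11, n=22
p_obs = C(9,2)·C(13,9)/C(22,11); sum pmf over tables with pmf ≤ p_obs
p-value (two-sided) = 0.08050
→ bracket: 0.05<=p<0.10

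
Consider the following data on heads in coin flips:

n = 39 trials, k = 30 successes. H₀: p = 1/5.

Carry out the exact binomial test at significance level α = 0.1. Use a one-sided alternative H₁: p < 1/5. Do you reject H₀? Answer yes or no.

reject H₀: no

Exact binomial: n=39, k=30, p₀=1/5=0.2000
P(X≤30) from Σ C(n,i)·p₀^i·(1−p₀)^(n−i)
p-value (one-sided, H₁ less) = 1.00000
At α=0.1: p ≥ α → fail to reject H₀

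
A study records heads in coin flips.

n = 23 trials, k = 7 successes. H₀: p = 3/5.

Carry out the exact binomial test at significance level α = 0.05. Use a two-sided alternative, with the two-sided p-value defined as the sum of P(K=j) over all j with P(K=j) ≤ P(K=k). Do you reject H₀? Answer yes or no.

reject H₀: yes

Exact binomial: n=23, k=7, p₀=3/5=0.6000
P(X=j) = C(n,j)·p₀^j·(1−p₀)^(n−j); p = Σ P(X=j) over j with P(X=j) ≤ P(X=7)
p-value (two-sided) = 0.00499
At α=0.05: p < α → reject H₀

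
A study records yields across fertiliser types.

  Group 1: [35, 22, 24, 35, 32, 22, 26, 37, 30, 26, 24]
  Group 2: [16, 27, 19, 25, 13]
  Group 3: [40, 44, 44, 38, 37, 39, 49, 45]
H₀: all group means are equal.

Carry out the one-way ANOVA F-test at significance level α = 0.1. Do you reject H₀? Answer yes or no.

reject H₀: yes

Group means [28.45, 20.00, 42.00], grand mean 31.208
SSB = Σnᵢ(x̄ᵢ−x̄)² = 1643.231; SSW = ΣΣ(x−x̄ᵢ)² = 568.727
MSB = 1643.231/2 = 821.6155; MSW = 568.727/21 = 27.0823
F = MSB/MSW = 30.3378
df = (2, 21)
p-value (upper-tail) = 0.00000
At α=0.1: p < α → reject H₀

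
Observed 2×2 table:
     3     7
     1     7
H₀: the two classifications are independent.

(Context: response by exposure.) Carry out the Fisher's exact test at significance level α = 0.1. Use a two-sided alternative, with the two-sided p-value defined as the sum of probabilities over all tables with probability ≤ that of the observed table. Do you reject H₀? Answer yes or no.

reject H₀: no

Margins: r₁=10, r₂=8, c₁=4, c₂=14, n=18
p_obs = C(10,3)·C(8,1)/C(18,4); sum pmf over tables with pmf ≤ p_obs
p-value (two-sided) = 0.58824
At α=0.1: p ≥ α → fail to reject H₀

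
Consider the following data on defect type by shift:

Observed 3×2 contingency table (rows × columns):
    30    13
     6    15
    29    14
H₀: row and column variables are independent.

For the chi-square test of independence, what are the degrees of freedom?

degrees of freedom = 2

df = (r−1)(c−1) = (3−1)·(2−1) = 2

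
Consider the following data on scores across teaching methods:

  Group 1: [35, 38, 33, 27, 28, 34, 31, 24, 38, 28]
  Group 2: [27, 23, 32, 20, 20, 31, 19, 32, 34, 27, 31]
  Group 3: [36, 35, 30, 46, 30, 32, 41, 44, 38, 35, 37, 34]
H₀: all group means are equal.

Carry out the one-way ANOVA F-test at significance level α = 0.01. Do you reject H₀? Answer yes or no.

Group means [31.60, 26.91, 36.50], grand mean 31.818
SSB = Σnᵢ(x̄ᵢ−x̄)² = 528.600; SSW = ΣΣ(x−x̄ᵢ)² = 800.309
MSB = 528.600/2 = 264.3000; MSW = 800.309/30 = 26.6770
F = MSB/MSW = 9.9074
df = (2, 30)
p-value (upper-tail) = 0.00050
At α=0.01: p < α → reject H₀

reject H₀: yes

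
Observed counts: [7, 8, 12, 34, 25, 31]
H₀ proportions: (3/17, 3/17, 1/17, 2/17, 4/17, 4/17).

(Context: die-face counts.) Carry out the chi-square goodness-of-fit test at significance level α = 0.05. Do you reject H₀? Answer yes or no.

reject H₀: yes

n = 117; E_i = n·p_i = [20.65, 20.65, 6.88, 13.76, 27.53, 27.53]
χ² = (7−20.65)²/20.65 + (8−20.65)²/20.65 + (12−6.88)²/6.88 + (34−13.76)²/13.76 + (25−27.53)²/27.53 + (31−27.53)²/27.53 = 50.9900
df = 5
p-value (upper-tail) = 0.00000
At α=0.05: p < α → reject H₀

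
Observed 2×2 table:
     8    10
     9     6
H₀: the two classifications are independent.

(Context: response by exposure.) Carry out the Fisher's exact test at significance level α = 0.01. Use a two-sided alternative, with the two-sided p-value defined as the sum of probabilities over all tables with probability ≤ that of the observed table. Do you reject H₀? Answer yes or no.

reject H₀: no

Margins: r₁=18, r₂=15, c₁=17, c₂=16, n=33
p_obs = C(18,8)·C(15,9)/C(33,17); sum pmf over tables with pmf ≤ p_obs
p-value (two-sided) = 0.49053
At α=0.01: p ≥ α → fail to reject H₀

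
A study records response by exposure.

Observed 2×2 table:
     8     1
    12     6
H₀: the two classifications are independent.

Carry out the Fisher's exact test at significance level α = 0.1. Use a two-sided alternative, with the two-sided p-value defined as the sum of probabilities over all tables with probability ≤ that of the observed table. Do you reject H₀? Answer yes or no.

Margins: r₁=9, r₂=18, c₁=20, c₂=7, n=27
p_obs = C(9,8)·C(18,12)/C(27,20); sum pmf over tables with pmf ≤ p_obs
p-value (two-sided) = 0.36321
At α=0.1: p ≥ α → fail to reject H₀

reject H₀: no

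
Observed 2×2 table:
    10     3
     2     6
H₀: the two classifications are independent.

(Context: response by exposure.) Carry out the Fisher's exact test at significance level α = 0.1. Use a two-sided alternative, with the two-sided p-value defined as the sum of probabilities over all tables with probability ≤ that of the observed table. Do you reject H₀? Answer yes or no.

Margins: r₁=13, r₂=8, c₁=12, c₂=9, n=21
p_obs = C(13,10)·C(8,2)/C(21,12); sum pmf over tables with pmf ≤ p_obs
p-value (two-sided) = 0.03184
At α=0.1: p < α → reject H₀

reject H₀: yes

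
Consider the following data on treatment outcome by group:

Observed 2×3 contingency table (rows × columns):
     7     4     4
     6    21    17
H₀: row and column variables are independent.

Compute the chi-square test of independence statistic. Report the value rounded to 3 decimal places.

Row totals [15, 44], col totals [13, 25, 21], n=59
χ² = (7−3.31)²/3.31 + (4−6.36)²/6.36 + (4−5.34)²/5.34 + (6−9.69)²/9.69 + (21−18.64)²/18.64 + (17−15.66)²/15.66 = 7.1602
df = 2

test statistic = 7.160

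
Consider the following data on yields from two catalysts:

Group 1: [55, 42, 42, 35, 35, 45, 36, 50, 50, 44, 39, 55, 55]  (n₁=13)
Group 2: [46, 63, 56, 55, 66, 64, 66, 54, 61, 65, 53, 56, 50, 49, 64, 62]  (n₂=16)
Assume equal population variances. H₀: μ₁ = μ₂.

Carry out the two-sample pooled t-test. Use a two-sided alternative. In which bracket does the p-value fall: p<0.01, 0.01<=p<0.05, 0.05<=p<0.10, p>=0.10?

x̄₁=44.846, s₁=7.559, n₁=13
x̄₂=58.125, s₂=6.561, n₂=16
s_p² = [12·7.559² + 15·6.561²]/27 = 49.3127
SE = √(s_p²·(1/13+1/16)) = 2.6221
t = (44.846−58.125)/2.6221 = -5.0642
df = 27
p-value (two-sided) = 0.00003
→ bracket: p<0.01

p-value bracket: p<0.01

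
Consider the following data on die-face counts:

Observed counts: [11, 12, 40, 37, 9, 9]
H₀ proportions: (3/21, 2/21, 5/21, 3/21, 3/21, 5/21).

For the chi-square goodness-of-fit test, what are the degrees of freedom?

df = k − 1 = 6 − 1 = 5

degrees of freedom = 5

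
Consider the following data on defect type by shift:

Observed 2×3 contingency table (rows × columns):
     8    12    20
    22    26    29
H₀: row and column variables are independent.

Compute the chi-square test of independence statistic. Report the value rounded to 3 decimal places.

Row totals [40, 77], col totals [30, 38, 49], n=117
χ² = (8−10.26)²/10.26 + (12−12.99)²/12.99 + (20−16.75)²/16.75 + (22−19.74)²/19.74 + (26−25.01)²/25.01 + (29−32.25)²/32.25 = 1.8261
df = 2

test statistic = 1.826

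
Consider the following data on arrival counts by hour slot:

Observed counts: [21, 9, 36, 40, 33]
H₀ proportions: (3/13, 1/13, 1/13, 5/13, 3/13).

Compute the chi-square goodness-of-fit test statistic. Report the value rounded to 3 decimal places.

test statistic = 67.410

n = 139; E_i = n·p_i = [32.08, 10.69, 10.69, 53.46, 32.08]
χ² = (21−32.08)²/32.08 + (9−10.69)²/10.69 + (36−10.69)²/10.69 + (40−53.46)²/53.46 + (33−32.08)²/32.08 = 67.4101
df = 4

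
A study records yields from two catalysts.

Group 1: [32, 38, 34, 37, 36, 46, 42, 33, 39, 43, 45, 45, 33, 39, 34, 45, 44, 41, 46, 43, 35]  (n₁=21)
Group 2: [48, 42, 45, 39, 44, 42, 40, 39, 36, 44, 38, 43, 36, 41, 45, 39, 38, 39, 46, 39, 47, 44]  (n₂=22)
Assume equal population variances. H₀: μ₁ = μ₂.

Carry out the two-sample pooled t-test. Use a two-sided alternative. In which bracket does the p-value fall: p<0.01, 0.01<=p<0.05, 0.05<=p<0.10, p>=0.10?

p-value bracket: p>=0.10

x̄₁=39.524, s₁=4.854, n₁=21
x̄₂=41.545, s₂=3.501, n₂=22
s_p² = [20·4.854² + 21·3.501²]/41 = 17.7730
SE = √(s_p²·(1/21+1/22)) = 1.2862
t = (39.524−41.545)/1.2862 = -1.5719
df = 41
p-value (two-sided) = 0.12367
→ bracket: p>=0.10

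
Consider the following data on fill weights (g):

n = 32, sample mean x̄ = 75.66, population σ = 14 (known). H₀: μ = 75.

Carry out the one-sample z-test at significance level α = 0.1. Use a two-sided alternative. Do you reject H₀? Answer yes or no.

SE = σ/√n = 14/√32 = 2.4749
z = (x̄−μ₀)/SE = (75.66−75)/2.4749 = 0.2667
p-value (two-sided) = 0.78972
At α=0.1: p ≥ α → fail to reject H₀

reject H₀: no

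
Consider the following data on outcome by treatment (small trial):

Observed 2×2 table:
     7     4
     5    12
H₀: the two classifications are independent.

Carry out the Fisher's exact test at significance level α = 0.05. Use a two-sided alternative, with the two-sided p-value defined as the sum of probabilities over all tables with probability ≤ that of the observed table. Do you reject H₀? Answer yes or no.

Margins: r₁=11, r₂=17, c₁=12, c₂=16, n=28
p_obs = C(11,7)·C(17,5)/C(28,12); sum pmf over tables with pmf ≤ p_obs
p-value (two-sided) = 0.12115
At α=0.05: p ≥ α → fail to reject H₀

reject H₀: no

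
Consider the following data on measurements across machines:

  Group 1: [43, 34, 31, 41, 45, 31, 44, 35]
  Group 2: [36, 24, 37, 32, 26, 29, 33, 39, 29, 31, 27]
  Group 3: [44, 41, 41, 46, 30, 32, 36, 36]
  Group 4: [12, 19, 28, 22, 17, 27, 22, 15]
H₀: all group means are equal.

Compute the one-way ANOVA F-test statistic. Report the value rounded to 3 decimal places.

test statistic = 19.338

Group means [38.00, 31.18, 38.25, 20.25], grand mean 31.857
SSB = Σnᵢ(x̄ᵢ−x̄)² = 1711.649; SSW = ΣΣ(x−x̄ᵢ)² = 914.636
MSB = 1711.649/3 = 570.5498; MSW = 914.636/31 = 29.5044
F = MSB/MSW = 19.3378
df = (3, 31)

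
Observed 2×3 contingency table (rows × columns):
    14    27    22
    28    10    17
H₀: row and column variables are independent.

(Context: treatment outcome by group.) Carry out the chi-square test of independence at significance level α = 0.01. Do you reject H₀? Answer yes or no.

Row totals [63, 55], col totals [42, 37, 39], n=118
χ² = (14−22.42)²/22.42 + (27−19.75)²/19.75 + (22−20.82)²/20.82 + (28−19.58)²/19.58 + (10−17.25)²/17.25 + (17−18.18)²/18.18 = 12.6342
df = 2
p-value (upper-tail) = 0.00181
At α=0.01: p < α → reject H₀

reject H₀: yes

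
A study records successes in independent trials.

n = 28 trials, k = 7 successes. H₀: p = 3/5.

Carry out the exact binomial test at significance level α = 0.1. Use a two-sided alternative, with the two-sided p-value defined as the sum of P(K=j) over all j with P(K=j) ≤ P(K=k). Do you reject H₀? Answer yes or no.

Exact binomial: n=28, k=7, p₀=3/5=0.6000
P(X=j) = C(n,j)·p₀^j·(1−p₀)^(n−j); p = Σ P(X=j) over j with P(X=j) ≤ P(X=7)
p-value (two-sided) = 0.00030
At α=0.1: p < α → reject H₀

reject H₀: yes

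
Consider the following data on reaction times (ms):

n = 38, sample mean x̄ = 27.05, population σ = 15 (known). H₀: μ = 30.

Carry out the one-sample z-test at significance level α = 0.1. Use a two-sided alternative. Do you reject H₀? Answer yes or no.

reject H₀: no

SE = σ/√n = 15/√38 = 2.4333
z = (x̄−μ₀)/SE = (27.05−30)/2.4333 = -1.2123
p-value (two-sided) = 0.22538
At α=0.1: p ≥ α → fail to reject H₀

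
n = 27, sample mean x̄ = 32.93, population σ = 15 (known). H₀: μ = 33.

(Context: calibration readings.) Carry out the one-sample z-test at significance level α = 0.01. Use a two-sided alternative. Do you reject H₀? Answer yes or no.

reject H₀: no

SE = σ/√n = 15/√27 = 2.8868
z = (x̄−μ₀)/SE = (32.93−33)/2.8868 = -0.0242
p-value (two-sided) = 0.98065
At α=0.01: p ≥ α → fail to reject H₀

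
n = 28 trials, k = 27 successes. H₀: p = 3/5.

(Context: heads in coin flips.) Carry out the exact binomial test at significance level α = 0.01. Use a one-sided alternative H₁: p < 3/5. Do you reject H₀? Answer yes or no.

Exact binomial: n=28, k=27, p₀=3/5=0.6000
P(X≤27) from Σ C(n,i)·p₀^i·(1−p₀)^(n−i)
p-value (one-sided, H₁ less) = 1.00000
At α=0.01: p ≥ α → fail to reject H₀

reject H₀: no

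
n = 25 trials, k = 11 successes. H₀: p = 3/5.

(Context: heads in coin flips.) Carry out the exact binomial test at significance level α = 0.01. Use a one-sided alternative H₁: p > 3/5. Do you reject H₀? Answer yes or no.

reject H₀: no

Exact binomial: n=25, k=11, p₀=3/5=0.6000
P(X≥11) from Σ C(n,i)·p₀^i·(1−p₀)^(n−i)
p-value (one-sided, H₁ greater) = 0.96561
At α=0.01: p ≥ α → fail to reject H₀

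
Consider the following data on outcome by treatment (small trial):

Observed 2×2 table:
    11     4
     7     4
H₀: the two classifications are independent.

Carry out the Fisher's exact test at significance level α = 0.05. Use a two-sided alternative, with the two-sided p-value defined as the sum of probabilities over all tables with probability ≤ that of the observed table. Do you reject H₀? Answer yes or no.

Margins: r₁=15, r₂=11, c₁=18, c₂=8, n=26
p_obs = C(15,11)·C(11,7)/C(26,18); sum pmf over tables with pmf ≤ p_obs
p-value (two-sided) = 0.68284
At α=0.05: p ≥ α → fail to reject H₀

reject H₀: no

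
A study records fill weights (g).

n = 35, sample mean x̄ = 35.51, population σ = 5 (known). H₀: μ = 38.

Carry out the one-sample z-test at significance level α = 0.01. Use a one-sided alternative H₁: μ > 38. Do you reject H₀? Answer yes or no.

reject H₀: no

SE = σ/√n = 5/√35 = 0.8452
z = (x̄−μ₀)/SE = (35.51−38)/0.8452 = -2.9462
p-value (one-sided, H₁ greater) = 0.99839
At α=0.01: p ≥ α → fail to reject H₀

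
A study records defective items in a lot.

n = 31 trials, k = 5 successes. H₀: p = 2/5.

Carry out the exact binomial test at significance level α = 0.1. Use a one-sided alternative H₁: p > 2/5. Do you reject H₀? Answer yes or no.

reject H₀: no

Exact binomial: n=31, k=5, p₀=2/5=0.4000
P(X≥5) from Σ C(n,i)·p₀^i·(1−p₀)^(n−i)
p-value (one-sided, H₁ greater) = 0.99897
At α=0.1: p ≥ α → fail to reject H₀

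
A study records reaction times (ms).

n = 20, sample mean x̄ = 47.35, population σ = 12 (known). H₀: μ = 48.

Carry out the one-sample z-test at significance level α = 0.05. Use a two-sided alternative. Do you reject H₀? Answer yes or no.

SE = σ/√n = 12/√20 = 2.6833
z = (x̄−μ₀)/SE = (47.35−48)/2.6833 = -0.2422
p-value (two-sided) = 0.80859
At α=0.05: p ≥ α → fail to reject H₀

reject H₀: no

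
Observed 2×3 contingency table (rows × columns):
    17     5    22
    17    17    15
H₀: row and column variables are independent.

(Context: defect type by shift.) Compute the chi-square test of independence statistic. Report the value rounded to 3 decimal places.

Row totals [44, 49], col totals [34, 22, 37], n=93
χ² = (17−16.09)²/16.09 + (5−10.41)²/10.41 + (22−17.51)²/17.51 + (17−17.91)²/17.91 + (17−11.59)²/11.59 + (15−19.49)²/19.49 = 7.6230
df = 2

test statistic = 7.623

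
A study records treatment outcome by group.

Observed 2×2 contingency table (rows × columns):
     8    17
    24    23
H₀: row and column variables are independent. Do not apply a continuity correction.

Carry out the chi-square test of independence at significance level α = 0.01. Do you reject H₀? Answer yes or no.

reject H₀: no

Row totals [25, 47], col totals [32, 40], n=72
χ² = (8−11.11)²/11.11 + (17−13.89)²/13.89 + (24−20.89)²/20.89 + (23−26.11)²/26.11 = 2.4020
df = 1
p-value (upper-tail) = 0.12118
At α=0.01: p ≥ α → fail to reject H₀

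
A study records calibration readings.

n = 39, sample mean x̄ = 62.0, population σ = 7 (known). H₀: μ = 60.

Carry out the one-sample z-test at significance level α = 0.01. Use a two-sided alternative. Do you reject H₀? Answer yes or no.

SE = σ/√n = 7/√39 = 1.1209
z = (x̄−μ₀)/SE = (62.0−60)/1.1209 = 1.7843
p-value (two-sided) = 0.07438
At α=0.01: p ≥ α → fail to reject H₀

reject H₀: no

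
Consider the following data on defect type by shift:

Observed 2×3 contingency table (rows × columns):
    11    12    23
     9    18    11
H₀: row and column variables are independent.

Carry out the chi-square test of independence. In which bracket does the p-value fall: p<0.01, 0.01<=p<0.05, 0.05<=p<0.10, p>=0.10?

Row totals [46, 38], col totals [20, 30, 34], n=84
χ² = (11−10.95)²/10.95 + (12−16.43)²/16.43 + (23−18.62)²/18.62 + (9−9.05)²/9.05 + (18−13.57)²/13.57 + (11−15.38)²/15.38 = 4.9180
df = 2
p-value (upper-tail) = 0.08552
→ bracket: 0.05<=p<0.10

p-value bracket: 0.05<=p<0.10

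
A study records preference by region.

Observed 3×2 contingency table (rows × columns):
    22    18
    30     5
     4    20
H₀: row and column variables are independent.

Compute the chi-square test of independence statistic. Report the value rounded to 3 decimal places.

Row totals [40, 35, 24], col totals [56, 43], n=99
χ² = (22−22.63)²/22.63 + (18−17.37)²/17.37 + (30−19.80)²/19.80 + (5−15.20)²/15.20 + (4−13.58)²/13.58 + (20−10.42)²/10.42 = 27.6943
df = 2

test statistic = 27.694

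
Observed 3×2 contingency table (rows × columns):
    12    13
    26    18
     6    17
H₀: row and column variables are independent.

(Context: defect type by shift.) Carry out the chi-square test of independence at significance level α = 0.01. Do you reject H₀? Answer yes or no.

reject H₀: no

Row totals [25, 44, 23], col totals [44, 48], n=92
χ² = (12−11.96)²/11.96 + (13−13.04)²/13.04 + (26−21.04)²/21.04 + (18−22.96)²/22.96 + (6−11.00)²/11.00 + (17−12.00)²/12.00 = 6.5940
df = 2
p-value (upper-tail) = 0.03699
At α=0.01: p ≥ α → fail to reject H₀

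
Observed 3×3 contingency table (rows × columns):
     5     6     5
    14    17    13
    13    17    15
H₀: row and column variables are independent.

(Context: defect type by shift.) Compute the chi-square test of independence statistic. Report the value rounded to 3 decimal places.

test statistic = 0.174

Row totals [16, 44, 45], col totals [32, 40, 33], n=105
χ² = (5−4.88)²/4.88 + (6−6.10)²/6.10 + (5−5.03)²/5.03 + (14−13.41)²/13.41 + (17−16.76)²/16.76 + (13−13.83)²/13.83 + (13−13.71)²/13.71 + (17−17.14)²/17.14 + (15−14.14)²/14.14 = 0.1742
df = 4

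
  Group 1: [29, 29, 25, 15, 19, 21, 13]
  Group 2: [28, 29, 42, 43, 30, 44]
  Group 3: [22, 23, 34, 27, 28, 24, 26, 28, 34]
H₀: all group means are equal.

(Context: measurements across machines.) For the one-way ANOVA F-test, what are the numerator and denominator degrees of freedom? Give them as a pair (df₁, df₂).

k = 3 groups, N = 22 total
df = (k−1, N−k) = (3−1, 22−3) = (2, 19)

degrees of freedom = [2, 19]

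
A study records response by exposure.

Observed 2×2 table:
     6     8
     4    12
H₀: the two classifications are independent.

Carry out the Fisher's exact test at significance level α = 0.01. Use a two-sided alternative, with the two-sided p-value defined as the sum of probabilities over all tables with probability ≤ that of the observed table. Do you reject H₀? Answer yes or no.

Margins: r₁=14, r₂=16, c₁=10, c₂=20, n=30
p_obs = C(14,6)·C(16,4)/C(30,10); sum pmf over tables with pmf ≤ p_obs
p-value (two-sided) = 0.44215
At α=0.01: p ≥ α → fail to reject H₀

reject H₀: no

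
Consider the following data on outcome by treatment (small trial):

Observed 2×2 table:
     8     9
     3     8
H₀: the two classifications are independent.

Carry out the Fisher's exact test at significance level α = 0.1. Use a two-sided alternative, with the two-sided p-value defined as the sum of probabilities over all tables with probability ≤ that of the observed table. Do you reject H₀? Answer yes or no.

reject H₀: no

Margins: r₁=17, r₂=11, c₁=11, c₂=17, n=28
p_obs = C(17,8)·C(11,3)/C(28,11); sum pmf over tables with pmf ≤ p_obs
p-value (two-sided) = 0.43488
At α=0.1: p ≥ α → fail to reject H₀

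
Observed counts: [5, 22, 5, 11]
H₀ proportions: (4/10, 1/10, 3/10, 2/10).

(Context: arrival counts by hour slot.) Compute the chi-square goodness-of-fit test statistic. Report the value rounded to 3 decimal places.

test statistic = 87.019

n = 43; E_i = n·p_i = [17.20, 4.30, 12.90, 8.60]
χ² = (5−17.20)²/17.20 + (22−4.30)²/4.30 + (5−12.90)²/12.90 + (11−8.60)²/8.60 = 87.0194
df = 3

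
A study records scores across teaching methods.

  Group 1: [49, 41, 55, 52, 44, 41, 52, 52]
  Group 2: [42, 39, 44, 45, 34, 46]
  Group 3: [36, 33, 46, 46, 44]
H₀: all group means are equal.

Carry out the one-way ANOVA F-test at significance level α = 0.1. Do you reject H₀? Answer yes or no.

Group means [48.25, 41.67, 41.00], grand mean 44.263
SSB = Σnᵢ(x̄ᵢ−x̄)² = 220.851; SSW = ΣΣ(x−x̄ᵢ)² = 460.833
MSB = 220.851/2 = 110.4254; MSW = 460.833/16 = 28.8021
F = MSB/MSW = 3.8339
df = (2, 16)
p-value (upper-tail) = 0.04362
At α=0.1: p < α → reject H₀

reject H₀: yes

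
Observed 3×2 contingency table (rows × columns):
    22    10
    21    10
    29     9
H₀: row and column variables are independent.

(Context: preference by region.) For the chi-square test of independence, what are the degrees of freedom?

df = (r−1)(c−1) = (3−1)·(2−1) = 2

degrees of freedom = 2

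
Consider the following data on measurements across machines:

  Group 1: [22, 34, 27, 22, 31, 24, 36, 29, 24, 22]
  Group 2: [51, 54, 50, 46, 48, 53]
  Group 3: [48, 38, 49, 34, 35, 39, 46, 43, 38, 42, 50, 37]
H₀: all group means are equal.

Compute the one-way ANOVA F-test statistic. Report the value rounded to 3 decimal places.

Group means [27.10, 50.33, 41.58], grand mean 38.286
SSB = Σnᵢ(x̄ᵢ−x̄)² = 2252.564; SSW = ΣΣ(x−x̄ᵢ)² = 631.150
MSB = 2252.564/2 = 1126.2821; MSW = 631.150/25 = 25.2460
F = MSB/MSW = 44.6123
df = (2, 25)

test statistic = 44.612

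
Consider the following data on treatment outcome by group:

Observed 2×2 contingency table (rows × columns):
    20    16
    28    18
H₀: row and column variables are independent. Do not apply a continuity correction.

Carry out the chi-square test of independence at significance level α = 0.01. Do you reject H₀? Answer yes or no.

Row totals [36, 46], col totals [48, 34], n=82
χ² = (20−21.07)²/21.07 + (16−14.93)²/14.93 + (28−26.93)²/26.93 + (18−19.07)²/19.07 = 0.2350
df = 1
p-value (upper-tail) = 0.62787
At α=0.01: p ≥ α → fail to reject H₀

reject H₀: no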